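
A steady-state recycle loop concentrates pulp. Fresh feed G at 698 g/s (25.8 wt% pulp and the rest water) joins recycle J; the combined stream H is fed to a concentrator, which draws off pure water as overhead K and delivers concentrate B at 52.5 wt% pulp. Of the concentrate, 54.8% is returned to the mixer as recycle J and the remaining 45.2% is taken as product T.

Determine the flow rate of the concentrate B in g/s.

758.9 g/s

Overall pulp balance (none leaves overhead): pulp in fresh feed = pulp in product, i.e. 698×0.258 = (1−0.548)·B·0.525.
B = 180.08/(0.525×0.452) = 758.89 g/s.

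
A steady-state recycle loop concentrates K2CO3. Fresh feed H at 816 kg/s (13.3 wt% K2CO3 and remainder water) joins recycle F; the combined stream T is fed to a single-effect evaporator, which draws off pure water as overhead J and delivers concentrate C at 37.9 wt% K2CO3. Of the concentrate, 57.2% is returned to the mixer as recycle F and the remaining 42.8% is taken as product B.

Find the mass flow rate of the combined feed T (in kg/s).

1199 kg/s

Overall K2CO3 balance (none leaves overhead): K2CO3 in fresh feed = K2CO3 in product, i.e. 816×0.133 = (1−0.572)·C·0.379.
C = 108.53/(0.379×0.428) = 669.05 kg/s.
Recycle F = 0.572×669.05 = 382.7 kg/s.
Combined feed T = 816 + 382.7 = 1198.7 kg/s.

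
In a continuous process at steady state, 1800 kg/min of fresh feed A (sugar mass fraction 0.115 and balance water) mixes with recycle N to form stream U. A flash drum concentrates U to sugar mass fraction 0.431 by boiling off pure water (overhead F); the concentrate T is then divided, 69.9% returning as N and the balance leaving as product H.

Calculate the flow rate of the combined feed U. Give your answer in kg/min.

2915 kg/min

Overall sugar balance (none leaves overhead): sugar in fresh feed = sugar in product, i.e. 1800×0.115 = (1−0.699)·T·0.431.
T = 207/(0.431×0.301) = 1595.6 kg/min.
Recycle N = 0.699×1595.6 = 1115.3 kg/min.
Combined feed U = 1800 + 1115.3 = 2915.3 kg/min.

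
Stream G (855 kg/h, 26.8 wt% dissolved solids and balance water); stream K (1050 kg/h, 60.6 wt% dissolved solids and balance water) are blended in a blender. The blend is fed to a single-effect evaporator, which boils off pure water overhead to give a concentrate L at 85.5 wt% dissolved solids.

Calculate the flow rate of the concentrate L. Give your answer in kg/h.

1012 kg/h

dissolved solids entering = 855×0.268 + 1050×0.606 = 865.44 kg/h.
All dissolved solids reports to L, so L = 865.44/0.855 = 1012.2 kg/h.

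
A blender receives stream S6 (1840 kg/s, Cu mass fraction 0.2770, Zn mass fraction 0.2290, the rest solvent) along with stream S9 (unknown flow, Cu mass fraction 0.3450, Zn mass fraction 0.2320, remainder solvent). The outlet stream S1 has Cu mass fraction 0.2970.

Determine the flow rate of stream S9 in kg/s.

766.7 kg/s

Let S9 be the unknown flow. Total out = 1840 + S9.
Cu balance: 509.68 + 0.345·S9 = 0.297·(1840 + S9)
(0.345 − 0.297)·S9 = 0.297×1840 − 509.68 = 36.8
S9 = 36.8 / 0.048 = 766.67 kg/s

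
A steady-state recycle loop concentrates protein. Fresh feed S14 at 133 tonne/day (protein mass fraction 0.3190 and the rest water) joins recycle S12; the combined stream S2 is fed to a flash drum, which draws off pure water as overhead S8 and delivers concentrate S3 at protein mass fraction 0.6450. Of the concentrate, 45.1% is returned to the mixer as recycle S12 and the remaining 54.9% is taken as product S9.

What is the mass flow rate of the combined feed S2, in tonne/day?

Overall protein balance (none leaves overhead): protein in fresh feed = protein in product, i.e. 133×0.319 = (1−0.451)·S3·0.645.
S3 = 42.427/(0.645×0.549) = 119.81 tonne/day.
Recycle S12 = 0.451×119.81 = 54.036 tonne/day.
Combined feed S2 = 133 + 54.036 = 187.04 tonne/day.

187 tonne/day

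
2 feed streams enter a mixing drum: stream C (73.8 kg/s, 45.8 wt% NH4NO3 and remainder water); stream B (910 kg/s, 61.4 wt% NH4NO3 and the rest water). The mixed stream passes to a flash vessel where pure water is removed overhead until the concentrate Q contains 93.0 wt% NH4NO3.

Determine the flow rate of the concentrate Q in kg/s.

NH4NO3 entering = 73.8×0.458 + 910×0.614 = 592.54 kg/s.
All NH4NO3 reports to Q, so Q = 592.54/0.930 = 637.14 kg/s.

637.1 kg/s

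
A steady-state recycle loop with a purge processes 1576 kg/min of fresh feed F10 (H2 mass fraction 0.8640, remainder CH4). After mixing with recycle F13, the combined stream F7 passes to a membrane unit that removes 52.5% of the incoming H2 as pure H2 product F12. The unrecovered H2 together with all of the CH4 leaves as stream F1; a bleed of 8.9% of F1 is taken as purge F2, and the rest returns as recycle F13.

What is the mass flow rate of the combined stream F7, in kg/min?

CH4 enters only via F10 and leaves only via the purge: 1576×0.136 = 0.089×(CH4 in F1), and the membrane unit passes all CH4, so CH4 in F7 = CH4 in F1 = 2408.3 kg/min.
H2 in F7: m_A = 1576×0.864 + (1−0.089)·(1−0.525)·m_A, so m_A = 1361.7/0.5673 = 2400.4 kg/min.
F7 = 2400.4 + 2408.3 = 4808.6 kg/min.

4809 kg/min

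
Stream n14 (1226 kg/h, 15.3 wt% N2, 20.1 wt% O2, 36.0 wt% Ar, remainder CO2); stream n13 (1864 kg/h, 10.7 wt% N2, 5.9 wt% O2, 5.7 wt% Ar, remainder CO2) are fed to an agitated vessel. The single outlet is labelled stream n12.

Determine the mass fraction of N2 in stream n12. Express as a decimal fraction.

0.125

Total flow out = 1226 + 1864 = 3090 kg/h.
N2 in = 1226×0.153 + 1864×0.107 = 387.03 kg/h.
N2 mass fraction in n12 = 387.03/3090 = 0.125.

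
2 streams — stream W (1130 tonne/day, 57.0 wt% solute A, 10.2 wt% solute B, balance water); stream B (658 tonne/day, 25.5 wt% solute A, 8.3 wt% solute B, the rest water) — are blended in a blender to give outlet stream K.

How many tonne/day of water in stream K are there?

water out = water in = 1130×0.328 + 658×0.662 = 806.24 tonne/day.

806.2 tonne/day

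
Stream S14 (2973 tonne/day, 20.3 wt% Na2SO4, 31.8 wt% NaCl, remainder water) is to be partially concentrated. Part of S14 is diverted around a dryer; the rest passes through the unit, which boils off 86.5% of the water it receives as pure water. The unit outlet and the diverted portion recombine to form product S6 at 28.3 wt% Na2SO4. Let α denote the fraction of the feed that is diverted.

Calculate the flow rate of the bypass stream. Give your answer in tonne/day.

944.6 tonne/day

All 2973×0.203 = 603.52 tonne/day of Na2SO4 reaches S6, so S6 = 603.52/0.283 = 2132.6 tonne/day and vapour = 840.42 tonne/day.
The evaporator receives (1−α)·2973 of feed at 0.479 water and removes 0.865 of that water:
0.865×0.479×(1−α)×2973 = 840.42
(1−α) = 840.42/1231.8 = 0.6823;  α = 0.3177.
Bypass flow = 0.3177×2973 = 944.63 tonne/day.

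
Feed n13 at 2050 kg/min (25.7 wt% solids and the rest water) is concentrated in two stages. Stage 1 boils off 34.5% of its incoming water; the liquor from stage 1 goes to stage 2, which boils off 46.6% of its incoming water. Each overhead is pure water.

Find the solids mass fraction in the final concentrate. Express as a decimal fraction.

0.497

water in feed = 2050×0.743 = 1523.2 kg/min.
After stage 1: water left = (1−0.345)×1523.2 = 997.66; stream total = 1524.5 kg/min.
After stage 2: water left = (1−0.466)×997.66 = 532.75; final concentrate = 1059.6 kg/min.
solids fraction = 526.85/1059.6 = 0.497.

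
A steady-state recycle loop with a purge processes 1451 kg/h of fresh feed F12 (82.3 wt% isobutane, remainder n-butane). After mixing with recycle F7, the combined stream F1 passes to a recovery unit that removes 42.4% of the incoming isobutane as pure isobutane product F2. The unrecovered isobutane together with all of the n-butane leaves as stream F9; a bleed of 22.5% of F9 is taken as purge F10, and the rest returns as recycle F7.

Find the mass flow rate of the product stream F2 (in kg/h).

914.6 kg/h

isobutane in F1: m_A = 1451×0.823 + (1−0.225)·(1−0.424)·m_A, so m_A = 1194.2/0.5536 = 2157.1 kg/h.
Product F2 = 0.424×2157.1 = 914.61 kg/h.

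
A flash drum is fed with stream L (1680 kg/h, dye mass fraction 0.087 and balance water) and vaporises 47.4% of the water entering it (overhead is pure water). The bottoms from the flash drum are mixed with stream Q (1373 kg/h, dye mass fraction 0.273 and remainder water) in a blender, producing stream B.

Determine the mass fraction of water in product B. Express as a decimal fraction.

0.776

Vapour removed = 0.474×0.913×1680 = 727.04 kg/h; concentrate = 952.96 kg/h.
water reaching the mixer = 806.8 (from concentrate) + 1373×0.727 = 1805 kg/h.
Product flow = 952.96 + 1373 = 2326 kg/h; water fraction = 0.776.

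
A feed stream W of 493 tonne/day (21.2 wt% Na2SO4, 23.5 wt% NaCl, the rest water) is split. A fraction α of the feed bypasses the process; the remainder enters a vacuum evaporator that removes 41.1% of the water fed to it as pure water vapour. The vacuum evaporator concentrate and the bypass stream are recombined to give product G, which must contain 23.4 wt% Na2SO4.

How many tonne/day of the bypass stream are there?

All 493×0.212 = 104.52 tonne/day of Na2SO4 reaches G, so G = 104.52/0.234 = 446.65 tonne/day and vapour = 46.35 tonne/day.
The evaporator receives (1−α)·493 of feed at 0.553 water and removes 0.411 of that water:
0.411×0.553×(1−α)×493 = 46.35
(1−α) = 46.35/112.05 = 0.4137;  α = 0.5863.
Bypass flow = 0.5863×493 = 289.07 tonne/day.

289.1 tonne/day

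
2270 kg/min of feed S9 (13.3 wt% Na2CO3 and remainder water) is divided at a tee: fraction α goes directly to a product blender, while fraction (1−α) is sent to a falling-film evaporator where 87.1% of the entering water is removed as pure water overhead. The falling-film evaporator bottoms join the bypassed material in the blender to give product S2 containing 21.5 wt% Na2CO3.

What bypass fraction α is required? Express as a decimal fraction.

0.495

All 2270×0.133 = 301.91 kg/min of Na2CO3 reaches S2, so S2 = 301.91/0.215 = 1404.2 kg/min and vapour = 865.77 kg/min.
The evaporator receives (1−α)·2270 of feed at 0.867 water and removes 0.871 of that water:
0.871×0.867×(1−α)×2270 = 865.77
(1−α) = 865.77/1714.2 = 0.5051;  α = 0.4949.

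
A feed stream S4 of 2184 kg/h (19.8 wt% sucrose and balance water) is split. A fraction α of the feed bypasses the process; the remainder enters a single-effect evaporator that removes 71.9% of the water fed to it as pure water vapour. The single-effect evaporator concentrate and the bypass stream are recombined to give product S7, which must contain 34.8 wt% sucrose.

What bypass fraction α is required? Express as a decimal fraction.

All 2184×0.198 = 432.43 kg/h of sucrose reaches S7, so S7 = 432.43/0.348 = 1242.6 kg/h and vapour = 941.38 kg/h.
The evaporator receives (1−α)·2184 of feed at 0.802 water and removes 0.719 of that water:
0.719×0.802×(1−α)×2184 = 941.38
(1−α) = 941.38/1259.4 = 0.7475;  α = 0.2525.

0.253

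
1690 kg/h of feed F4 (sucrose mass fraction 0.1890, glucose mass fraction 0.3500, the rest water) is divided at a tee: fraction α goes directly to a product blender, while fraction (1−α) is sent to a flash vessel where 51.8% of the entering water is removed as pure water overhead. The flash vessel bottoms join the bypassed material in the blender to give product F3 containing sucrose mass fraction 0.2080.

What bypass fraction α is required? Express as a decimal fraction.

All 1690×0.189 = 319.41 kg/h of sucrose reaches F3, so F3 = 319.41/0.208 = 1535.6 kg/h and vapour = 154.37 kg/h.
The evaporator receives (1−α)·1690 of feed at 0.461 water and removes 0.518 of that water:
0.518×0.461×(1−α)×1690 = 154.37
(1−α) = 154.37/403.57 = 0.3825;  α = 0.6175.

0.617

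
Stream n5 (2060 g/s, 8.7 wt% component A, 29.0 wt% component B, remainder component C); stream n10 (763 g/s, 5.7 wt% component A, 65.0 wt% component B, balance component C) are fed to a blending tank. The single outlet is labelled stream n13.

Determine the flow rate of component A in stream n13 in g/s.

222.7 g/s

component A out = component A in = 2060×0.087 + 763×0.057 = 222.71 g/s.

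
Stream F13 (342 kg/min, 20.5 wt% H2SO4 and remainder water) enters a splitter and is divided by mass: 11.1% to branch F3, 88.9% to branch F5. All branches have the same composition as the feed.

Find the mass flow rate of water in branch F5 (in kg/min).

241.7 kg/min

Branch F5 total = 0.889×342 = 304.04 kg/min.
water in F5 = 0.795×304.04 = 241.71 kg/min.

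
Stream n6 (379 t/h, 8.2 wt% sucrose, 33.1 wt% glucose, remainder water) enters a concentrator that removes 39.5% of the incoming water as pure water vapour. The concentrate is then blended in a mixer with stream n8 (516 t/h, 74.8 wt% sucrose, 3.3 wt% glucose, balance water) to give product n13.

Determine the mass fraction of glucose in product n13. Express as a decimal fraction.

0.1765

Vapour removed = 0.395×0.587×379 = 87.877 t/h; concentrate = 291.12 t/h.
glucose reaching the mixer = 125.45 (from concentrate) + 516×0.033 = 142.48 t/h.
Product flow = 291.12 + 516 = 807.12 t/h; glucose fraction = 0.1765.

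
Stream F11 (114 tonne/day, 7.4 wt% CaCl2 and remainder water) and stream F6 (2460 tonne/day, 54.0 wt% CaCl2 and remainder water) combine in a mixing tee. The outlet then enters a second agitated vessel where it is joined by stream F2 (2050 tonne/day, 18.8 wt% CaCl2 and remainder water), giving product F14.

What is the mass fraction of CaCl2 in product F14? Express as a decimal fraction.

0.372

Overall, product flow = 4624 tonne/day.
CaCl2 in = 114×0.074 + 2460×0.540 + 2050×0.188 = 1722.2 tonne/day.
CaCl2 fraction in F14 = 0.372.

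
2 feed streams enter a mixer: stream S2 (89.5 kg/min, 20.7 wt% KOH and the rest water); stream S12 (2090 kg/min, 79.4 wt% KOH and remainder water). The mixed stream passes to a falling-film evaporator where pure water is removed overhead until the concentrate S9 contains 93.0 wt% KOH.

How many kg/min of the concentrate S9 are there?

KOH entering = 89.5×0.207 + 2090×0.794 = 1678 kg/min.
All KOH reports to S9, so S9 = 1678/0.930 = 1804.3 kg/min.

1804 kg/min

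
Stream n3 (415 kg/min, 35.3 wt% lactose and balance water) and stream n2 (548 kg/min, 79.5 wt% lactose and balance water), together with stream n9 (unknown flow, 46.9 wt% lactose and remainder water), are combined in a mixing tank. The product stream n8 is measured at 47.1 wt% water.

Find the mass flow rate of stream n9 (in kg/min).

Let n9 be the unknown flow. Total out = 963 + n9.
water balance: 380.84 + 0.531·n9 = 0.471·(963 + n9)
(0.531 − 0.471)·n9 = 0.471×963 − 380.84 = 72.728
n9 = 72.728 / 0.060 = 1212.1 kg/min

1212 kg/min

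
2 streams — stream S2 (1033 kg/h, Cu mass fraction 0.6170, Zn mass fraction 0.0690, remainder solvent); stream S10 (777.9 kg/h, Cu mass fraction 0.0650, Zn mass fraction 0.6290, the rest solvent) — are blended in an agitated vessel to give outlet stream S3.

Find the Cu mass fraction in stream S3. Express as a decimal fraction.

0.3799

Total flow out = 1033 + 777.9 = 1810.9 kg/h.
Cu in = 1033×0.617 + 777.9×0.065 = 687.92 kg/h.
Cu mass fraction in S3 = 687.92/1810.9 = 0.3799.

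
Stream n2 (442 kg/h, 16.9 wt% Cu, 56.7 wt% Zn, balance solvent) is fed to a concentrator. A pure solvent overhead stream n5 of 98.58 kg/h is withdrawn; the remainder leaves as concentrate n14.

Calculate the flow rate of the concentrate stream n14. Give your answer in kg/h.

343.4 kg/h

Concentrate = 442 − 98.58 = 343.42 kg/h.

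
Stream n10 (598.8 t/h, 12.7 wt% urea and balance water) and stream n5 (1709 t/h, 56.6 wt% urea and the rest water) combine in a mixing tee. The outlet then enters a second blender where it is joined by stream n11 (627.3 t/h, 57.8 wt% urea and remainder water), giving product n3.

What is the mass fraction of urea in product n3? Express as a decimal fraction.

Overall, product flow = 2935.1 t/h.
urea in = 598.8×0.127 + 1709×0.566 + 627.3×0.578 = 1405.9 t/h.
urea fraction in n3 = 0.479.

0.479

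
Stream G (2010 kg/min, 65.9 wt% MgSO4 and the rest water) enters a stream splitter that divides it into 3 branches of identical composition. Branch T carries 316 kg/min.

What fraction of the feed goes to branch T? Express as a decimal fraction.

0.157

Fraction to T = 316/2010 = 0.1572.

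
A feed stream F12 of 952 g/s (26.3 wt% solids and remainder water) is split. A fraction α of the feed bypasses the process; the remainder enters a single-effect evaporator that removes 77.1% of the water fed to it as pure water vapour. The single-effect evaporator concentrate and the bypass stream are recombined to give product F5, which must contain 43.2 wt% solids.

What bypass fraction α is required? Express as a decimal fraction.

All 952×0.263 = 250.38 g/s of solids reaches F5, so F5 = 250.38/0.432 = 579.57 g/s and vapour = 372.43 g/s.
The evaporator receives (1−α)·952 of feed at 0.737 water and removes 0.771 of that water:
0.771×0.737×(1−α)×952 = 372.43
(1−α) = 372.43/540.95 = 0.6885;  α = 0.3115.

0.312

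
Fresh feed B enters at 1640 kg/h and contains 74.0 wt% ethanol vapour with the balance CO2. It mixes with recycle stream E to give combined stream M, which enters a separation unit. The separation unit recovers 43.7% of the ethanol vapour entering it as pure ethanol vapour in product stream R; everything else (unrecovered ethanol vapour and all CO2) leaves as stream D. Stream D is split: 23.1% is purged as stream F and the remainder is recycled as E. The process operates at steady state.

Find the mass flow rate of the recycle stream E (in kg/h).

2346 kg/h

CO2 enters only via B and leaves only via the purge: 1640×0.260 = 0.231×(CO2 in D), and the separation unit passes all CO2, so CO2 in M = CO2 in D = 1845.9 kg/h.
ethanol vapour in M: m_A = 1640×0.740 + (1−0.231)·(1−0.437)·m_A, so m_A = 1213.6/0.5671 = 2140.2 kg/h.
D = (1−0.437)×2140.2 + 1845.9 = 3050.8 kg/h.
Recycle E = (1−0.231)×3050.8 = 2346.1 kg/h.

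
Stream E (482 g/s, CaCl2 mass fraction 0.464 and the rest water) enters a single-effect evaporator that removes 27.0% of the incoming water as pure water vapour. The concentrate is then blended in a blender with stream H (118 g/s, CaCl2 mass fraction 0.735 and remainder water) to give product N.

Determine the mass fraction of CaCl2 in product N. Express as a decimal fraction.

Vapour removed = 0.270×0.536×482 = 69.755 g/s; concentrate = 412.24 g/s.
CaCl2 reaching the mixer = 223.65 (from concentrate) + 118×0.735 = 310.38 g/s.
Product flow = 412.24 + 118 = 530.24 g/s; CaCl2 fraction = 0.585.

0.585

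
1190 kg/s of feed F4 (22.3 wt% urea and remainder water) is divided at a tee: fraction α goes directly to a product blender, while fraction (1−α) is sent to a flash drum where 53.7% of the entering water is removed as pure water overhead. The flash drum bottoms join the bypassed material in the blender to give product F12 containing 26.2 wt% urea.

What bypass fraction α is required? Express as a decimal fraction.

0.643

All 1190×0.223 = 265.37 kg/s of urea reaches F12, so F12 = 265.37/0.262 = 1012.9 kg/s and vapour = 177.14 kg/s.
The evaporator receives (1−α)·1190 of feed at 0.777 water and removes 0.537 of that water:
0.537×0.777×(1−α)×1190 = 177.14
(1−α) = 177.14/496.53 = 0.3568;  α = 0.6432.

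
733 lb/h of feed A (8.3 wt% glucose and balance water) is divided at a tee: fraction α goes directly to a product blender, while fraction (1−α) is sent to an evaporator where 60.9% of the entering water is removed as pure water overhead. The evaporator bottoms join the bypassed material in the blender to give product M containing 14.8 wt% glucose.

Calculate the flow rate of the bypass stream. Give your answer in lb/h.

156.5 lb/h

All 733×0.083 = 60.839 lb/h of glucose reaches M, so M = 60.839/0.148 = 411.07 lb/h and vapour = 321.93 lb/h.
The evaporator receives (1−α)·733 of feed at 0.917 water and removes 0.609 of that water:
0.609×0.917×(1−α)×733 = 321.93
(1−α) = 321.93/409.35 = 0.7864;  α = 0.2136.
Bypass flow = 0.2136×733 = 156.54 lb/h.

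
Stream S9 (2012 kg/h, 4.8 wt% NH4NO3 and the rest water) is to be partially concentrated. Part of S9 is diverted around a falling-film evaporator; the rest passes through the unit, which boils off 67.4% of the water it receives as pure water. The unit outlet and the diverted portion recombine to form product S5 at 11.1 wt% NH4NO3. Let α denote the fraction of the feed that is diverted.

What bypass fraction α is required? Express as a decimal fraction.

All 2012×0.048 = 96.576 kg/h of NH4NO3 reaches S5, so S5 = 96.576/0.111 = 870.05 kg/h and vapour = 1141.9 kg/h.
The evaporator receives (1−α)·2012 of feed at 0.952 water and removes 0.674 of that water:
0.674×0.952×(1−α)×2012 = 1141.9
(1−α) = 1141.9/1291 = 0.8845;  α = 0.1155.

0.115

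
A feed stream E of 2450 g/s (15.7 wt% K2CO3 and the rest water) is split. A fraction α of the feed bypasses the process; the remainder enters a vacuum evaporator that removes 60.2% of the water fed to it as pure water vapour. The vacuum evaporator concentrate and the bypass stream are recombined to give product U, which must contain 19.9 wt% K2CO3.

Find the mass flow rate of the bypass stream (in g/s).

All 2450×0.157 = 384.65 g/s of K2CO3 reaches U, so U = 384.65/0.199 = 1932.9 g/s and vapour = 517.09 g/s.
The evaporator receives (1−α)·2450 of feed at 0.843 water and removes 0.602 of that water:
0.602×0.843×(1−α)×2450 = 517.09
(1−α) = 517.09/1243.3 = 0.4159;  α = 0.5841.
Bypass flow = 0.5841×2450 = 1431.1 g/s.

1431 g/s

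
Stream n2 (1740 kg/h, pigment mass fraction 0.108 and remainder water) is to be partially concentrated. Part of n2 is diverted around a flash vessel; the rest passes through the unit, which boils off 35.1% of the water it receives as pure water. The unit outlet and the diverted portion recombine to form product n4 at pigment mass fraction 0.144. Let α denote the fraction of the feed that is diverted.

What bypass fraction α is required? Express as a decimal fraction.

All 1740×0.108 = 187.92 kg/h of pigment reaches n4, so n4 = 187.92/0.144 = 1305 kg/h and vapour = 435 kg/h.
The evaporator receives (1−α)·1740 of feed at 0.892 water and removes 0.351 of that water:
0.351×0.892×(1−α)×1740 = 435
(1−α) = 435/544.78 = 0.7985;  α = 0.2015.

0.202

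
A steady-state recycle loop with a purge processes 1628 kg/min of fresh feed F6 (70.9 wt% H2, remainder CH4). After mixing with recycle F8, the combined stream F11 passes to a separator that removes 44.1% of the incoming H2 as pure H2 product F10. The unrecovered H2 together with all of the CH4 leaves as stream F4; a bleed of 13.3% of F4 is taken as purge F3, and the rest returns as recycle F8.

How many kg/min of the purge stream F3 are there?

640.3 kg/min

CH4 enters only via F6 and leaves only via the purge: 1628×0.291 = 0.133×(CH4 in F4), and the separator passes all CH4, so CH4 in F11 = CH4 in F4 = 3562 kg/min.
H2 in F11: m_A = 1628×0.709 + (1−0.133)·(1−0.441)·m_A, so m_A = 1154.3/0.5153 = 2239.8 kg/min.
F4 = (1−0.441)×2239.8 + 3562 = 4814 kg/min.
Purge F3 = 0.133×4814 = 640.27 kg/min.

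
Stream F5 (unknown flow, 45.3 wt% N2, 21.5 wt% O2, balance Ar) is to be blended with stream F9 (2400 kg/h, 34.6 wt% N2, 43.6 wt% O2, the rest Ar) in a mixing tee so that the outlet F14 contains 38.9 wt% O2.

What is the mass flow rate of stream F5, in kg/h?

648.3 kg/h

Let F5 be the unknown flow. Total out = 2400 + F5.
O2 balance: 1046.4 + 0.215·F5 = 0.389·(2400 + F5)
(0.215 − 0.389)·F5 = 0.389×2400 − 1046.4 = -112.8
F5 = -112.8 / -0.174 = 648.28 kg/h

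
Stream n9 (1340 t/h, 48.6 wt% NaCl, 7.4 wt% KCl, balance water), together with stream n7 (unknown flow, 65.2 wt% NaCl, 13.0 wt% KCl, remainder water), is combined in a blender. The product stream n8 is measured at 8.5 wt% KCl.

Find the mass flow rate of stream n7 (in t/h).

Let n7 be the unknown flow. Total out = 1340 + n7.
KCl balance: 99.16 + 0.130·n7 = 0.085·(1340 + n7)
(0.130 − 0.085)·n7 = 0.085×1340 − 99.16 = 14.74
n7 = 14.74 / 0.045 = 327.56 t/h

327.6 t/h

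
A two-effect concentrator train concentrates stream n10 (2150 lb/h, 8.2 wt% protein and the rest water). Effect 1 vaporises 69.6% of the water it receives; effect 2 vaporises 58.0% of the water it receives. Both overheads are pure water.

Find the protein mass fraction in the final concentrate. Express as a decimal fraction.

water in feed = 2150×0.918 = 1973.7 lb/h.
After stage 1: water left = (1−0.696)×1973.7 = 600; stream total = 776.3 lb/h.
After stage 2: water left = (1−0.580)×600 = 252; final concentrate = 428.3 lb/h.
protein fraction = 176.3/428.3 = 0.4116.

0.4116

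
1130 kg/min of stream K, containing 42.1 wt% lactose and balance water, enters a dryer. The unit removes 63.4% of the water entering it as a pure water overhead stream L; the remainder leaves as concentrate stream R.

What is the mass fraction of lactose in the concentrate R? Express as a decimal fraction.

0.665

lactose is not removed: 1130×0.421 = 475.73 kg/min of lactose enters R.
water entering = 1130×0.579 = 654.27 kg/min; overhead removed = 0.634×654.27 = 414.81 kg/min.
Concentrate = 1130 − 414.81 = 715.19 kg/min.
Mass fraction = 475.73/715.19 = 0.665.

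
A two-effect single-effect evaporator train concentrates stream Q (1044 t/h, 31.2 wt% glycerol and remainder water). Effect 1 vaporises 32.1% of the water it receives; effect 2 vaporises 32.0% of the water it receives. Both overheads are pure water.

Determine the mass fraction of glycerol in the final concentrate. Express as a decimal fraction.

water in feed = 1044×0.688 = 718.27 t/h.
After stage 1: water left = (1−0.321)×718.27 = 487.71; stream total = 813.43 t/h.
After stage 2: water left = (1−0.320)×487.71 = 331.64; final concentrate = 657.37 t/h.
glycerol fraction = 325.73/657.37 = 0.496.

0.496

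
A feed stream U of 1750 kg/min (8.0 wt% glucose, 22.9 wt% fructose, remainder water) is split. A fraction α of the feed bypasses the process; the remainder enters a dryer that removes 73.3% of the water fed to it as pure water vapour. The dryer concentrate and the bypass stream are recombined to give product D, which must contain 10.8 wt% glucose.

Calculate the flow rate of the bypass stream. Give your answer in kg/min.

All 1750×0.080 = 140 kg/min of glucose reaches D, so D = 140/0.108 = 1296.3 kg/min and vapour = 453.7 kg/min.
The evaporator receives (1−α)·1750 of feed at 0.691 water and removes 0.733 of that water:
0.733×0.691×(1−α)×1750 = 453.7
(1−α) = 453.7/886.38 = 0.5119;  α = 0.4881.
Bypass flow = 0.4881×1750 = 854.24 kg/min.

854.2 kg/min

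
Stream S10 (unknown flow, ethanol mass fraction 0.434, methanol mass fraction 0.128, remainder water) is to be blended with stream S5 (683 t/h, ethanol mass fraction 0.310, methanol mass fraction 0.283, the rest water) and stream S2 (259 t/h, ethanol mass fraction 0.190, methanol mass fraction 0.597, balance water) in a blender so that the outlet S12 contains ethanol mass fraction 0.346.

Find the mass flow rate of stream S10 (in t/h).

Let S10 be the unknown flow. Total out = 942 + S10.
ethanol balance: 260.94 + 0.434·S10 = 0.346·(942 + S10)
(0.434 − 0.346)·S10 = 0.346×942 − 260.94 = 64.992
S10 = 64.992 / 0.088 = 738.55 t/h

738.5 t/h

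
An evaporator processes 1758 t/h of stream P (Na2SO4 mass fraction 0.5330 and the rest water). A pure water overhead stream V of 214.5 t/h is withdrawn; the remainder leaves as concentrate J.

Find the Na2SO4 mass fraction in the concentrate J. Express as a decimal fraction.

Na2SO4 is not removed: 1758×0.533 = 937.01 t/h of Na2SO4 enters J.
Concentrate = 1758 − 214.5 = 1543.5 t/h.
Mass fraction = 937.01/1543.5 = 0.6071.

0.6071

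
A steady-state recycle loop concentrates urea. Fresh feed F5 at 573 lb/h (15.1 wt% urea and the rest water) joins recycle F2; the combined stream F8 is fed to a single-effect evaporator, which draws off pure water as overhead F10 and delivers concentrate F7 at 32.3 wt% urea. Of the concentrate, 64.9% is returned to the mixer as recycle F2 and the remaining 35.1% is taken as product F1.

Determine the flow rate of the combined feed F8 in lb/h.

Overall urea balance (none leaves overhead): urea in fresh feed = urea in product, i.e. 573×0.151 = (1−0.649)·F7·0.323.
F7 = 86.523/(0.323×0.351) = 763.17 lb/h.
Recycle F2 = 0.649×763.17 = 495.3 lb/h.
Combined feed F8 = 573 + 495.3 = 1068.3 lb/h.

1068 lb/h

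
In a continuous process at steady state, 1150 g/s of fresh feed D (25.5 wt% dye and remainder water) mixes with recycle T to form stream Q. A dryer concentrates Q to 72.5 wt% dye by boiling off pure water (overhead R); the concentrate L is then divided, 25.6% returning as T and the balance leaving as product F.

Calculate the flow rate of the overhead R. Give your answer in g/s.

745.5 g/s

Overall dye balance (none leaves overhead): dye in fresh feed = dye in product, i.e. 1150×0.255 = (1−0.256)·L·0.725.
L = 293.25/(0.725×0.744) = 543.66 g/s.
Recycle T = 0.256×543.66 = 139.18 g/s.
Combined feed Q = 1150 + 139.18 = 1289.2 g/s.
Overhead R = Q − L = 1289.2 − 543.66 = 745.52 g/s.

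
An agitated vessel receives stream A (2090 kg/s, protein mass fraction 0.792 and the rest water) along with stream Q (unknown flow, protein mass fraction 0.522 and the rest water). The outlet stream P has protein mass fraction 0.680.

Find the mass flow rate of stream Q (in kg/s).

1482 kg/s

Let Q be the unknown flow. Total out = 2090 + Q.
protein balance: 1655.3 + 0.522·Q = 0.680·(2090 + Q)
(0.522 − 0.680)·Q = 0.680×2090 − 1655.3 = -234.08
Q = -234.08 / -0.158 = 1481.5 kg/s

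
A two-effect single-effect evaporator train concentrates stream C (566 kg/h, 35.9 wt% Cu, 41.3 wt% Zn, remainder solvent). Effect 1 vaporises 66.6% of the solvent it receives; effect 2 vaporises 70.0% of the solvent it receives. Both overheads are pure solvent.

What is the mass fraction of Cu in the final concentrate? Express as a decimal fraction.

solvent in feed = 566×0.228 = 129.05 kg/h.
After stage 1: solvent left = (1−0.666)×129.05 = 43.102; stream total = 480.05 kg/h.
After stage 2: solvent left = (1−0.700)×43.102 = 12.931; final concentrate = 449.88 kg/h.
Cu fraction = 203.19/449.88 = 0.4517.

0.4517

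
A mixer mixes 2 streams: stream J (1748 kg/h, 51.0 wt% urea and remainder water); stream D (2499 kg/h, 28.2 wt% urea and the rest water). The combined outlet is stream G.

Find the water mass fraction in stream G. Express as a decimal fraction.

0.624

Total flow out = 1748 + 2499 = 4247 kg/h.
water in = 1748×0.490 + 2499×0.718 = 2650.8 kg/h.
water mass fraction in G = 2650.8/4247 = 0.624.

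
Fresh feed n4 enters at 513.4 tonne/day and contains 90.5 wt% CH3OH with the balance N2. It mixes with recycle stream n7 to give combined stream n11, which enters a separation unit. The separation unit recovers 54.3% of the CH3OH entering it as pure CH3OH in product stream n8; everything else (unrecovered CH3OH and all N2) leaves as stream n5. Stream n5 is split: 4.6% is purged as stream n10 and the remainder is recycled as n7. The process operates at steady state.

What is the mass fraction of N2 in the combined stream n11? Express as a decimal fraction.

N2 enters only via n4 and leaves only via the purge: 513.4×0.095 = 0.046×(N2 in n5), and the separation unit passes all N2, so N2 in n11 = N2 in n5 = 1060.3 tonne/day.
CH3OH in n11: m_A = 513.4×0.905 + (1−0.046)·(1−0.543)·m_A, so m_A = 464.63/0.5640 = 823.77 tonne/day.
n11 = 823.77 + 1060.3 = 1884.1 tonne/day.
N2 fraction in n11 = 1060.3/1884.1 = 0.563.

0.563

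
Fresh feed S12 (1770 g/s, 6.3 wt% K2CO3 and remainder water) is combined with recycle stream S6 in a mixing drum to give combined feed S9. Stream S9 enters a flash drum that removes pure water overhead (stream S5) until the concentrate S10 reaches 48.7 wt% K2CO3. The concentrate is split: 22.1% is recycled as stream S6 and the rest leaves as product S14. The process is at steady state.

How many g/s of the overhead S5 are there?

Overall K2CO3 balance (none leaves overhead): K2CO3 in fresh feed = K2CO3 in product, i.e. 1770×0.063 = (1−0.221)·S10·0.487.
S10 = 111.51/(0.487×0.779) = 293.93 g/s.
Recycle S6 = 0.221×293.93 = 64.959 g/s.
Combined feed S9 = 1770 + 64.959 = 1835 g/s.
Overhead S5 = S9 − S10 = 1835 − 293.93 = 1541 g/s.

1541 g/s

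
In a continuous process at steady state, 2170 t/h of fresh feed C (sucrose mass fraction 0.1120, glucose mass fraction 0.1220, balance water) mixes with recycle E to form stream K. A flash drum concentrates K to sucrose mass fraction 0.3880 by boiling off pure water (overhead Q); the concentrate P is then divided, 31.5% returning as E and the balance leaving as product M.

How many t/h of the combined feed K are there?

2458 t/h

Overall sucrose balance (none leaves overhead): sucrose in fresh feed = sucrose in product, i.e. 2170×0.112 = (1−0.315)·P·0.388.
P = 243.04/(0.388×0.685) = 914.44 t/h.
Recycle E = 0.315×914.44 = 288.05 t/h.
Combined feed K = 2170 + 288.05 = 2458 t/h.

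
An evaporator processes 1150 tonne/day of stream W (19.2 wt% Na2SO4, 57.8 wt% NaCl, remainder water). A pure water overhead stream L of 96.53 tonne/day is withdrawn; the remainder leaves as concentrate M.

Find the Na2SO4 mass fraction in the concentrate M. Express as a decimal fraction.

Na2SO4 is not removed: 1150×0.192 = 220.8 tonne/day of Na2SO4 enters M.
Concentrate = 1150 − 96.53 = 1053.5 tonne/day.
Mass fraction = 220.8/1053.5 = 0.2096.

0.2096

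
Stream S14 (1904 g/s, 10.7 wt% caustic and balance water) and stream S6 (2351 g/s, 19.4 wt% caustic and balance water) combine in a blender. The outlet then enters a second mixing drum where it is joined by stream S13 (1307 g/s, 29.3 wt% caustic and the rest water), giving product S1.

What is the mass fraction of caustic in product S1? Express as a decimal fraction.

Overall, product flow = 5562 g/s.
caustic in = 1904×0.107 + 2351×0.194 + 1307×0.293 = 1042.8 g/s.
caustic fraction in S1 = 0.187.

0.187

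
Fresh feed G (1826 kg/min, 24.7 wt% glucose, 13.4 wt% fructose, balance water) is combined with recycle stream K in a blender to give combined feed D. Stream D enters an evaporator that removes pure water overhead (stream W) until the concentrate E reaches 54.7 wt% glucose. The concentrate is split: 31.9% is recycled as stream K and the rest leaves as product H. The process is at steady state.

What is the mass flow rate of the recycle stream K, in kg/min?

386.2 kg/min

Overall glucose balance (none leaves overhead): glucose in fresh feed = glucose in product, i.e. 1826×0.247 = (1−0.319)·E·0.547.
E = 451.02/(0.547×0.681) = 1210.8 kg/min.
Recycle K = 0.319×1210.8 = 386.24 kg/min.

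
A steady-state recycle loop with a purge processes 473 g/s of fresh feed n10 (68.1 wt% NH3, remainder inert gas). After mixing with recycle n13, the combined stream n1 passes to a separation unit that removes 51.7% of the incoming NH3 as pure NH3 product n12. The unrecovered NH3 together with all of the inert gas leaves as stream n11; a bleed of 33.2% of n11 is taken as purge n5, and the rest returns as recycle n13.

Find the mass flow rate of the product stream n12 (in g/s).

245.9 g/s

NH3 in n1: m_A = 473×0.681 + (1−0.332)·(1−0.517)·m_A, so m_A = 322.11/0.6774 = 475.54 g/s.
Product n12 = 0.517×475.54 = 245.86 g/s.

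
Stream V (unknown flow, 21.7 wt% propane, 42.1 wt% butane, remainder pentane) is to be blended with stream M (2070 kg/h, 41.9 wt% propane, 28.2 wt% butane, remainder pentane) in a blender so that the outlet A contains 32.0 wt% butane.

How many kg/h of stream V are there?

778.8 kg/h

Let V be the unknown flow. Total out = 2070 + V.
butane balance: 583.74 + 0.421·V = 0.320·(2070 + V)
(0.421 − 0.320)·V = 0.320×2070 − 583.74 = 78.66
V = 78.66 / 0.101 = 778.81 kg/h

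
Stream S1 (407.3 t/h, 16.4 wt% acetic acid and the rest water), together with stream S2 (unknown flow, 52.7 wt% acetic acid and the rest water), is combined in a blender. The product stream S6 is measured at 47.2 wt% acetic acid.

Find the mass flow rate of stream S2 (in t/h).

Let S2 be the unknown flow. Total out = 407.3 + S2.
acetic acid balance: 66.797 + 0.527·S2 = 0.472·(407.3 + S2)
(0.527 − 0.472)·S2 = 0.472×407.3 − 66.797 = 125.45
S2 = 125.45 / 0.055 = 2280.9 t/h

2281 t/h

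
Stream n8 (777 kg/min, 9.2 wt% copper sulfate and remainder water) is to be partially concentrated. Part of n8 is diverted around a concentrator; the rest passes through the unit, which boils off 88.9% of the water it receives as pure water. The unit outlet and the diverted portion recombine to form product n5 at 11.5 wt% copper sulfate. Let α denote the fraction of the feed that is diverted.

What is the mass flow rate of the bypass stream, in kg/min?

All 777×0.092 = 71.484 kg/min of copper sulfate reaches n5, so n5 = 71.484/0.115 = 621.6 kg/min and vapour = 155.4 kg/min.
The evaporator receives (1−α)·777 of feed at 0.908 water and removes 0.889 of that water:
0.889×0.908×(1−α)×777 = 155.4
(1−α) = 155.4/627.2 = 0.2478;  α = 0.7522.
Bypass flow = 0.7522×777 = 584.49 kg/min.

584.5 kg/min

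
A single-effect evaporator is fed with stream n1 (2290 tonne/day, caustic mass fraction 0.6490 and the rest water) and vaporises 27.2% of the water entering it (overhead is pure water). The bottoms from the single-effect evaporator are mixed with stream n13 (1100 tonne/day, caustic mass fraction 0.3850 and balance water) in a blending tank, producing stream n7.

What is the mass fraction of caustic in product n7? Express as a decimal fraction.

0.6022

Vapour removed = 0.272×0.351×2290 = 218.63 tonne/day; concentrate = 2071.4 tonne/day.
caustic reaching the mixer = 1486.2 (from concentrate) + 1100×0.385 = 1909.7 tonne/day.
Product flow = 2071.4 + 1100 = 3171.4 tonne/day; caustic fraction = 0.6022.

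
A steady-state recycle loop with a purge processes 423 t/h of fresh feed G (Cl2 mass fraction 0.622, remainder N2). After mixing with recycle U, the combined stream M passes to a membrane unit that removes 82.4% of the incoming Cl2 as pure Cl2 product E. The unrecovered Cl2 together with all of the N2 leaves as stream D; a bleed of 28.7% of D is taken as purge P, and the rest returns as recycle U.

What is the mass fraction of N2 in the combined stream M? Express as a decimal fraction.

N2 enters only via G and leaves only via the purge: 423×0.378 = 0.287×(N2 in D), and the membrane unit passes all N2, so N2 in M = N2 in D = 557.12 t/h.
Cl2 in M: m_A = 423×0.622 + (1−0.287)·(1−0.824)·m_A, so m_A = 263.11/0.8745 = 300.86 t/h.
M = 300.86 + 557.12 = 857.98 t/h.
N2 fraction in M = 557.12/857.98 = 0.649.

0.649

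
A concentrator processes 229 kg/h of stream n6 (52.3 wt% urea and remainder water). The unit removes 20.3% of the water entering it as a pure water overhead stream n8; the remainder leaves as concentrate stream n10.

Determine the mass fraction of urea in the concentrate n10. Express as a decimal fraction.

urea is not removed: 229×0.523 = 119.77 kg/h of urea enters n10.
water entering = 229×0.477 = 109.23 kg/h; overhead removed = 0.203×109.23 = 22.174 kg/h.
Concentrate = 229 − 22.174 = 206.83 kg/h.
Mass fraction = 119.77/206.83 = 0.579.

0.579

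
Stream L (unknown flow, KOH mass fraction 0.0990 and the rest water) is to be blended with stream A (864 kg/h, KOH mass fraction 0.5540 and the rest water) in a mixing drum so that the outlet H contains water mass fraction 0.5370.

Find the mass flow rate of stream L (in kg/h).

Let L be the unknown flow. Total out = 864 + L.
water balance: 385.34 + 0.901·L = 0.537·(864 + L)
(0.901 − 0.537)·L = 0.537×864 − 385.34 = 78.624
L = 78.624 / 0.364 = 216 kg/h

216 kg/h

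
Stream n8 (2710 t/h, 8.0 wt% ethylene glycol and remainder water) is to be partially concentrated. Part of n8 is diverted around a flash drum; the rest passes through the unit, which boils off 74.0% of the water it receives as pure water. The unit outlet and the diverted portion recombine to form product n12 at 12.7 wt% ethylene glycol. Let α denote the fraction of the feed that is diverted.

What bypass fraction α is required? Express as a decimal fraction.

All 2710×0.080 = 216.8 t/h of ethylene glycol reaches n12, so n12 = 216.8/0.127 = 1707.1 t/h and vapour = 1002.9 t/h.
The evaporator receives (1−α)·2710 of feed at 0.920 water and removes 0.740 of that water:
0.740×0.920×(1−α)×2710 = 1002.9
(1−α) = 1002.9/1845 = 0.5436;  α = 0.4564.

0.456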